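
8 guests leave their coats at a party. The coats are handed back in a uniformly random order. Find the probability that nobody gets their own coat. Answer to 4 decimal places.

0.3679

This is the derangement probability: permutations of 8 with no fixed point.
D(8) = 8! · (1 − 1/1! + 1/2! − ··· + (−1)^8/8!) = 14833.
P = 14833/40320 = 2119/5760 ≈ 0.3679.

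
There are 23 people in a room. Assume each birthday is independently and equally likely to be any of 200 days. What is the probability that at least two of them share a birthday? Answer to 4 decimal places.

0.7316

It's easier to compute the probability that all 23 are distinct.
P(all distinct) = 200/200 · 199/200 · ··· · 178/200 ≈ 0.2684.
So the probability of at least one match is 1 − 0.2684 = 0.7316.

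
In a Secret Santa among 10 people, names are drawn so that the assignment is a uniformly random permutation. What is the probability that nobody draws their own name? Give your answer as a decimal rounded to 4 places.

This is the derangement probability: permutations of 10 with no fixed point.
D(10) = 10! · (1 − 1/1! + 1/2! − ··· + (−1)^10/10!) = 1334961.
P = 1334961/3628800 = 16481/44800 ≈ 0.3679.

0.3679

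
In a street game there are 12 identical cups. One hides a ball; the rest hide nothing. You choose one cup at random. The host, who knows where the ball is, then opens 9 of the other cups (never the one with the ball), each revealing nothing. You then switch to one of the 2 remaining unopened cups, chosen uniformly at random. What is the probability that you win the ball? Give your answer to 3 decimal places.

0.458

Your original cup holds the ball with probability 1/12, so the other 11 collectively hold it with probability 11/12.
The host can always find 9 empty cups to open, so the reveals don't change that 11/12; it is now spread over the 2 remaining unopened cups.
P(win by switching) = (11/12) · (1/2) = 11/24 ≈ 0.458.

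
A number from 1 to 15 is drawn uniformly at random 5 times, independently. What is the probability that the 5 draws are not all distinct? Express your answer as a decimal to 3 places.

P(all 5 different) = 15/15 · 14/15 · ··· · 11/15 ≈ 0.475.
P(at least two equal) = 1 − 0.475 = 0.525.

0.525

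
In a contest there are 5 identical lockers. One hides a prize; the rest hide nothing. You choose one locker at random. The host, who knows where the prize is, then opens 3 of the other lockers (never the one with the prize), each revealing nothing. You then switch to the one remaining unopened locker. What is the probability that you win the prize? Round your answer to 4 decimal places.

0.8000

Your original locker holds the prize with probability 1/5, so the other 4 collectively hold it with probability 4/5.
The host can always find 3 empty lockers to open, so the reveals don't change that 4/5; it is now spread over the 1 remaining unopened locker.
P(win by switching) = (4/5) · (1/1) = 4/5 ≈ 0.8000.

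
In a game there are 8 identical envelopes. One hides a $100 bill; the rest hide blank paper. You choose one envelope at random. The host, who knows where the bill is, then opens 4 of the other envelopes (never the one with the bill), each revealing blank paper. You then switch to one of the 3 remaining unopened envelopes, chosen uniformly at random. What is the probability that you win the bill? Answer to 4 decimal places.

0.2917

Your original envelope holds the bill with probability 1/8, so the other 7 collectively hold it with probability 7/8.
The host can always find 4 empty envelopes to open, so the reveals don't change that 7/8; it is now spread over the 3 remaining unopened envelopes.
P(win by switching) = (7/8) · (1/3) = 7/24 ≈ 0.2917.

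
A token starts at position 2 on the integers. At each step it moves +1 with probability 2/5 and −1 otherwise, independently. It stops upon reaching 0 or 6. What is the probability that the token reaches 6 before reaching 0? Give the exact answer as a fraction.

Let r = q/p = (3/5)/(2/5) = 3/2. The recurrence P(i) = p·P(i+1) + q·P(i−1) with P(0)=0, P(6)=1 gives P(i) = (1 − r^i)/(1 − r^6).
P(2) = (1 − (3/2)^2) / (1 − (3/2)^6) = 16/133.

16/133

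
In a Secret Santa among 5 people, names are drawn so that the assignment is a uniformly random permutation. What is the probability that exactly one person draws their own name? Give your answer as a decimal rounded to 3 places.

Choose which one is fixed: C(5,1) = 5 ways.
The remaining 4 must have no fixed point: D(4) = 9.
P = 5·9/120 = 3/8 ≈ 0.375.

0.375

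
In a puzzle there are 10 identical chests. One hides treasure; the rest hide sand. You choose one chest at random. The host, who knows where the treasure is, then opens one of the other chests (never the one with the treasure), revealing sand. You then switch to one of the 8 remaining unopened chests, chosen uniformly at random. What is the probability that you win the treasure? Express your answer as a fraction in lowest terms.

9/80

Your original chest holds the treasure with probability 1/10, so the other 9 collectively hold it with probability 9/10.
The host can always find an empty chest to open, so this doesn't change that 9/10; it is now spread over the 8 remaining unopened chests.
P(win by switching) = (9/10) · (1/8) = 9/80.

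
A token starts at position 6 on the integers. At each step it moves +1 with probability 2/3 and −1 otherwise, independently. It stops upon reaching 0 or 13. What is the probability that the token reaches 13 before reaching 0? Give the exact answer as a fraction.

Let r = q/p = (1/3)/(2/3) = 1/2. The recurrence P(i) = p·P(i+1) + q·P(i−1) with P(0)=0, P(13)=1 gives P(i) = (1 − r^i)/(1 − r^13).
P(6) = (1 − (1/2)^6) / (1 − (1/2)^13) = 8064/8191.

8064/8191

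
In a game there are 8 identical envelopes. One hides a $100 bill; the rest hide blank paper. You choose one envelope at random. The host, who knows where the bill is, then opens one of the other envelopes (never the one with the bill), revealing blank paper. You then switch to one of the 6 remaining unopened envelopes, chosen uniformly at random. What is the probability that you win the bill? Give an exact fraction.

Your original envelope holds the bill with probability 1/8, so the other 7 collectively hold it with probability 7/8.
The host can always find an empty envelope to open, so this doesn't change that 7/8; it is now spread over the 6 remaining unopened envelopes.
P(win by switching) = (7/8) · (1/6) = 7/48.

7/48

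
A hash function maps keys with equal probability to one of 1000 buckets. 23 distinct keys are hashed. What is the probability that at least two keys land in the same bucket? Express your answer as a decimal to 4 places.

0.2250

It's easier to compute the probability that all 23 are distinct.
P(all distinct) = 1000/1000 · 999/1000 · ··· · 978/1000 ≈ 0.7750.
So the probability of at least one match is 1 − 0.7750 = 0.2250.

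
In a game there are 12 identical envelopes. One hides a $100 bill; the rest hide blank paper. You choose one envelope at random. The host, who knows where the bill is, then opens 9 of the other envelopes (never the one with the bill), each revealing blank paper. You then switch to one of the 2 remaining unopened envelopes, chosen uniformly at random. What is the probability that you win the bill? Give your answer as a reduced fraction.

Your original envelope holds the bill with probability 1/12, so the other 11 collectively hold it with probability 11/12.
The host can always find 9 empty envelopes to open, so the reveals don't change that 11/12; it is now spread over the 2 remaining unopened envelopes.
P(win by switching) = (11/12) · (1/2) = 11/24.

11/24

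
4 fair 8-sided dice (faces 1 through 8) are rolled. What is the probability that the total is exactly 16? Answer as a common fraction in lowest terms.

315/4096

There are 8^4 = 4096 equally likely outcomes.
The number of ordered 4-tuples from {1,…,8} summing to 16 is 315.
P(sum = 16) = 315/4096.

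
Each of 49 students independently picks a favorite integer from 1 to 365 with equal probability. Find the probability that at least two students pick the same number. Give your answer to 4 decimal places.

It's easier to compute the probability that all 49 are distinct.
P(all distinct) = 365/365 · 364/365 · ··· · 317/365 ≈ 0.0342.
So the probability of at least one match is 1 − 0.0342 = 0.9658.

0.9658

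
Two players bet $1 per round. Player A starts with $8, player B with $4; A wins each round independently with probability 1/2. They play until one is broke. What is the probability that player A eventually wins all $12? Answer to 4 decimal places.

With a fair step, P(i) = ½P(i−1) + ½P(i+1) with P(0)=0, P(12)=1 has the linear solution P(i) = i/12.
P(8) = 8/12 = 2/3 ≈ 0.6667.

0.6667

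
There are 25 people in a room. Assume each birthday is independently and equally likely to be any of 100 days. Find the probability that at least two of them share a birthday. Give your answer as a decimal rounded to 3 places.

0.962

It's easier to compute the probability that all 25 are distinct.
P(all distinct) = 100/100 · 99/100 · ··· · 76/100 ≈ 0.038.
So the probability of at least one match is 1 − 0.038 = 0.962.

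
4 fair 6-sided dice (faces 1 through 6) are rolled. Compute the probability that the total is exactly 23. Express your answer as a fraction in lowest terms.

1/324

There are 6^4 = 1296 equally likely outcomes.
The number of ordered 4-tuples from {1,…,6} summing to 23 is 4.
P(sum = 23) = 4/1296 = 1/324.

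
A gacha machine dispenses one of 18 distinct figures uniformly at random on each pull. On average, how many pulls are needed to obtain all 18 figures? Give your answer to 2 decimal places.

62.91

After i distinct types are collected, each trial gives a new one with probability (18−i)/18, so the expected wait for the next new type is 18/(18−i).
E = 18/18 + 18/17 + 18/16 + 18/15 + 18/14 + 18/13 + 18/12 + 18/11 + 18/10 + 18/9 + 18/8 + 18/7 + 18/6 + 18/5 + 18/4 + 18/3 + 18/2 + 18/1 = 42822903/680680 ≈ 62.91.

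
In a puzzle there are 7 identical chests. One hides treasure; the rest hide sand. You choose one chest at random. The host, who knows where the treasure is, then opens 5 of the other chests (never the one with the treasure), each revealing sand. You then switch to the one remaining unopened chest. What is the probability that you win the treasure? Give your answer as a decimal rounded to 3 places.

0.857

Your original chest holds the treasure with probability 1/7, so the other 6 collectively hold it with probability 6/7.
The host can always find 5 empty chests to open, so the reveals don't change that 6/7; it is now spread over the 1 remaining unopened chest.
P(win by switching) = (6/7) · (1/1) = 6/7 ≈ 0.857.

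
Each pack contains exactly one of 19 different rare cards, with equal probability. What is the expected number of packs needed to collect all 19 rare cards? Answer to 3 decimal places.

67.407

After i distinct types are collected, each trial gives a new one with probability (19−i)/19, so the expected wait for the next new type is 19/(19−i).
E = 19/19 + 19/18 + 19/17 + 19/16 + 19/15 + 19/14 + 19/13 + 19/12 + 19/11 + 19/10 + 19/9 + 19/8 + 19/7 + 19/6 + 19/5 + 19/4 + 19/3 + 19/2 + 19/1 = 275295799/4084080 ≈ 67.407.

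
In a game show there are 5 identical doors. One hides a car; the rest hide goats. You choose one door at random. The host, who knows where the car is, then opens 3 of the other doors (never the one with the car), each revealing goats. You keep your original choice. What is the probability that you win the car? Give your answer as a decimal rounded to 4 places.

0.2000

The host can always open 3 empty doors regardless of your choice, so the reveals give no information about your original door.
P(win by staying) = 1/5 ≈ 0.2000.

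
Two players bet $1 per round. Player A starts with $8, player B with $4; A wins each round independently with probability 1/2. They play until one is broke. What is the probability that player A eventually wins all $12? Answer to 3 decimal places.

0.667

With a fair step, P(i) = ½P(i−1) + ½P(i+1) with P(0)=0, P(12)=1 has the linear solution P(i) = i/12.
P(8) = 8/12 = 2/3 ≈ 0.667.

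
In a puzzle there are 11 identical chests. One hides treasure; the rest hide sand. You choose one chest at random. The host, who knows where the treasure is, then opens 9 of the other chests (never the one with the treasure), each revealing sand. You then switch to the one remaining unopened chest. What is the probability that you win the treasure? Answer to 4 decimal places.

0.9091

Your original chest holds the treasure with probability 1/11, so the other 10 collectively hold it with probability 10/11.
The host can always find 9 empty chests to open, so the reveals don't change that 10/11; it is now spread over the 1 remaining unopened chest.
P(win by switching) = (10/11) · (1/1) = 10/11 ≈ 0.9091.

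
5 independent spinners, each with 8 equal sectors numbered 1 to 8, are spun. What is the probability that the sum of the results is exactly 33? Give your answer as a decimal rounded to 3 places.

0.010

There are 8^5 = 32768 equally likely outcomes.
The number of ordered 5-tuples from {1,…,8} summing to 33 is 330.
P(sum = 33) = 330/32768 = 165/16384 ≈ 0.010.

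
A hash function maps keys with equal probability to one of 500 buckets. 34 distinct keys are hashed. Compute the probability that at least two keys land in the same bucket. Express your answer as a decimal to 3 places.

It's easier to compute the probability that all 34 are distinct.
P(all distinct) = 500/500 · 499/500 · ··· · 467/500 ≈ 0.317.
So the probability of at least one match is 1 − 0.317 = 0.683.

0.683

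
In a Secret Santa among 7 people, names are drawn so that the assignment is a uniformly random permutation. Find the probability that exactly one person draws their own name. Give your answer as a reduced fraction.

53/144

Choose which one is fixed: C(7,1) = 7 ways.
The remaining 6 must have no fixed point: D(6) = 265.
P = 7·265/5040 = 53/144.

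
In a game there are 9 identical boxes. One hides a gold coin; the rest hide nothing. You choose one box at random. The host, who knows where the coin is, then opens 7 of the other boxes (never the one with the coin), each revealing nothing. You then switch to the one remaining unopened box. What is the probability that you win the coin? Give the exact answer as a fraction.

8/9

Your original box holds the coin with probability 1/9, so the other 8 collectively hold it with probability 8/9.
The host can always find 7 empty boxes to open, so the reveals don't change that 8/9; it is now spread over the 1 remaining unopened box.
P(win by switching) = (8/9) · (1/1) = 8/9.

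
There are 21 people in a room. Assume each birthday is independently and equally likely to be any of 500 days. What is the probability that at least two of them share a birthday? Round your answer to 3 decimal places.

It's easier to compute the probability that all 21 are distinct.
P(all distinct) = 500/500 · 499/500 · ··· · 480/500 ≈ 0.653.
So the probability of at least one match is 1 − 0.653 = 0.347.

0.347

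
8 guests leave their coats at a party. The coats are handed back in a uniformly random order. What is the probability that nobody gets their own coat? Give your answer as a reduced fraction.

This is the derangement probability: permutations of 8 with no fixed point.
D(8) = 8! · (1 − 1/1! + 1/2! − ··· + (−1)^8/8!) = 14833.
P = 14833/40320 = 2119/5760.

2119/5760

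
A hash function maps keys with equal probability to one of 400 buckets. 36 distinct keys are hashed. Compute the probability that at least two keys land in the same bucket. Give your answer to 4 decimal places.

It's easier to compute the probability that all 36 are distinct.
P(all distinct) = 400/400 · 399/400 · ··· · 365/400 ≈ 0.1972.
So the probability of at least one match is 1 − 0.1972 = 0.8028.

0.8028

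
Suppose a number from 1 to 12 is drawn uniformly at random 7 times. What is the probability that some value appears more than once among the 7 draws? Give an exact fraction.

3071/3456

P(all 7 different) = 12/12 · 11/12 · ··· · 6/12 = 385/3456.
P(at least two equal) = 1 − 385/3456 = 3071/3456.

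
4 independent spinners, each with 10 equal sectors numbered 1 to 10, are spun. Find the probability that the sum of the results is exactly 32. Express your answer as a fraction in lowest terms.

There are 10^4 = 10000 equally likely outcomes.
The number of ordered 4-tuples from {1,…,10} summing to 32 is 165.
P(sum = 32) = 165/10000 = 33/2000.

33/2000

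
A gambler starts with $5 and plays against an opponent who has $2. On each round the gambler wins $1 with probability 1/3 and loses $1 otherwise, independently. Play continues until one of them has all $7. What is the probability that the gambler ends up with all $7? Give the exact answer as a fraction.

Let r = q/p = (2/3)/(1/3) = 2. The recurrence P(i) = p·P(i+1) + q·P(i−1) with P(0)=0, P(7)=1 gives P(i) = (1 − r^i)/(1 − r^7).
P(5) = (1 − (2)^5) / (1 − (2)^7) = 31/127.

31/127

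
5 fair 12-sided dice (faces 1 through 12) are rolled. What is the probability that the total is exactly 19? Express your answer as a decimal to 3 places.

There are 12^5 = 248832 equally likely outcomes.
The number of ordered 5-tuples from {1,…,12} summing to 19 is 2985.
P(sum = 19) = 2985/248832 = 995/82944 ≈ 0.012.

0.012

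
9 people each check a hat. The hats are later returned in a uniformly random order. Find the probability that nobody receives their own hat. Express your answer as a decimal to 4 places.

This is the derangement probability: permutations of 9 with no fixed point.
D(9) = 9! · (1 − 1/1! + 1/2! − ··· + (−1)^9/9!) = 133496.
P = 133496/362880 = 16687/45360 ≈ 0.3679.

0.3679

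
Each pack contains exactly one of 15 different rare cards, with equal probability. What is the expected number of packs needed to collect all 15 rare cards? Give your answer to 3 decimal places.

After i distinct types are collected, each trial gives a new one with probability (15−i)/15, so the expected wait for the next new type is 15/(15−i).
E = 15/15 + 15/14 + 15/13 + 15/12 + 15/11 + 15/10 + 15/9 + 15/8 + 15/7 + 15/6 + 15/5 + 15/4 + 15/3 + 15/2 + 15/1 = 1195757/24024 ≈ 49.773.

49.773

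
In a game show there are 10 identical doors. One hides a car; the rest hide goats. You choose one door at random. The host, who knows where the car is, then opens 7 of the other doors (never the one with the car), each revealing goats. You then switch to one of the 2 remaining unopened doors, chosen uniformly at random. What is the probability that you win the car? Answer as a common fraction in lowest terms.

Your original door holds the car with probability 1/10, so the other 9 collectively hold it with probability 9/10.
The host can always find 7 empty doors to open, so the reveals don't change that 9/10; it is now spread over the 2 remaining unopened doors.
P(win by switching) = (9/10) · (1/2) = 9/20.

9/20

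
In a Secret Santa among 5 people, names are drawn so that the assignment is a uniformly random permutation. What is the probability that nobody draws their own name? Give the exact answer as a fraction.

This is the derangement probability: permutations of 5 with no fixed point.
D(5) = 5! · (1 − 1/1! + 1/2! − ··· + (−1)^5/5!) = 44.
P = 44/120 = 11/30.

11/30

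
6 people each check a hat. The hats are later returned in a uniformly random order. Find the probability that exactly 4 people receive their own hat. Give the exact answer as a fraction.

Choose which 4 of the 6 are fixed: C(6,4) = 15 ways.
The remaining 2 must have no fixed point: D(2) = 1.
P = 15·1/720 = 1/48.

1/48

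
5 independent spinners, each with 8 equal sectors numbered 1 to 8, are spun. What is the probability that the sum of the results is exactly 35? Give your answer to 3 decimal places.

There are 8^5 = 32768 equally likely outcomes.
The number of ordered 5-tuples from {1,…,8} summing to 35 is 126.
P(sum = 35) = 126/32768 = 63/16384 ≈ 0.004.

0.004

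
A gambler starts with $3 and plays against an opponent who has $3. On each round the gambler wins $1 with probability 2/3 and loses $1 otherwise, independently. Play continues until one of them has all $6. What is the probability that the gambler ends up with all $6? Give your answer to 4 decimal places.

Let r = q/p = (1/3)/(2/3) = 1/2. The recurrence P(i) = p·P(i+1) + q·P(i−1) with P(0)=0, P(6)=1 gives P(i) = (1 − r^i)/(1 − r^6).
P(3) = (1 − (1/2)^3) / (1 − (1/2)^6) = 8/9 ≈ 0.8889.

0.8889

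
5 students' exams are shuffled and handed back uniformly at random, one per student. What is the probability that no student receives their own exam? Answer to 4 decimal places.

This is the derangement probability: permutations of 5 with no fixed point.
D(5) = 5! · (1 − 1/1! + 1/2! − ··· + (−1)^5/5!) = 44.
P = 44/120 = 11/30 ≈ 0.3667.

0.3667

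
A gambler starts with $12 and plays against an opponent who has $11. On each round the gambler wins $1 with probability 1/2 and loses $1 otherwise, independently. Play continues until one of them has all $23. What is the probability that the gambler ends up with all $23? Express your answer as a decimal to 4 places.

With a fair step, P(i) = ½P(i−1) + ½P(i+1) with P(0)=0, P(23)=1 has the linear solution P(i) = i/23.
P(12) = 12/23 ≈ 0.5217.

0.5217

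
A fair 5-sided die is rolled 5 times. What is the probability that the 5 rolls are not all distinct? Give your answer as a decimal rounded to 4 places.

0.9616

P(all 5 different) = 5/5 · 4/5 · ··· · 1/5 ≈ 0.0384.
P(at least two equal) = 1 − 0.0384 = 0.9616.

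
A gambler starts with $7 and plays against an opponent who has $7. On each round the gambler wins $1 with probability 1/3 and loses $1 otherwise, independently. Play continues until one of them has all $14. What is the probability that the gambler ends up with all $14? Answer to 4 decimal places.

0.0078

Let r = q/p = (2/3)/(1/3) = 2. The recurrence P(i) = p·P(i+1) + q·P(i−1) with P(0)=0, P(14)=1 gives P(i) = (1 − r^i)/(1 − r^14).
P(7) = (1 − (2)^7) / (1 − (2)^14) = 1/129 ≈ 0.0078.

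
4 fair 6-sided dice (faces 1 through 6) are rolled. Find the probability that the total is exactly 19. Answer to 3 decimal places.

0.043

There are 6^4 = 1296 equally likely outcomes.
The number of ordered 4-tuples from {1,…,6} summing to 19 is 56.
P(sum = 19) = 56/1296 = 7/162 ≈ 0.043.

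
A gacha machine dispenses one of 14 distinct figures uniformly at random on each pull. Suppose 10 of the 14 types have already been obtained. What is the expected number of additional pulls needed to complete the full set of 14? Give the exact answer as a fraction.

Starting from 10 distinct types, each trial gives a new one with probability (14−i)/14 when i types are held, so the wait for the next new type is 14/(14−i).
E = 14/4 + 14/3 + 14/2 + 14/1 = 175/6.

175/6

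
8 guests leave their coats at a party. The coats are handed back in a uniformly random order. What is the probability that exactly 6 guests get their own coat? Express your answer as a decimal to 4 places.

Choose which 6 of the 8 are fixed: C(8,6) = 28 ways.
The remaining 2 must have no fixed point: D(2) = 1.
P = 28·1/40320 = 1/1440 ≈ 0.0007.

0.0007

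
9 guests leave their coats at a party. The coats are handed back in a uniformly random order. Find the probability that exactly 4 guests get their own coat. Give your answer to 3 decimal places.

0.015

Choose which 4 of the 9 are fixed: C(9,4) = 126 ways.
The remaining 5 must have no fixed point: D(5) = 44.
P = 126·44/362880 = 11/720 ≈ 0.015.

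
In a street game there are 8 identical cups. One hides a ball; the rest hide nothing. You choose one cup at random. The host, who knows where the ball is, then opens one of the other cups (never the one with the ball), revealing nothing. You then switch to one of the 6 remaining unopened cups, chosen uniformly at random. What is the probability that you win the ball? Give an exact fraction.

Your original cup holds the ball with probability 1/8, so the other 7 collectively hold it with probability 7/8.
The host can always find an empty cup to open, so this doesn't change that 7/8; it is now spread over the 6 remaining unopened cups.
P(win by switching) = (7/8) · (1/6) = 7/48.

7/48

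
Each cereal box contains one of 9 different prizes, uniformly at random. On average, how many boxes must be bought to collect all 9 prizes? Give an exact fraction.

7129/280

After i distinct types are collected, each trial gives a new one with probability (9−i)/9, so the expected wait for the next new type is 9/(9−i).
E = 9/9 + 9/8 + 9/7 + 9/6 + 9/5 + 9/4 + 9/3 + 9/2 + 9/1 = 7129/280.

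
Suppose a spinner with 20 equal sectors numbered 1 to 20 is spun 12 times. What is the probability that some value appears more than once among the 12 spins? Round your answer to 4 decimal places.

0.9853

P(all 12 different) = 20/20 · 19/20 · ··· · 9/20 ≈ 0.0147.
P(at least two equal) = 1 − 0.0147 = 0.9853.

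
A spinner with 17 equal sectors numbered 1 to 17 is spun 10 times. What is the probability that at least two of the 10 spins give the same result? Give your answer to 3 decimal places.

0.965

P(all 10 different) = 17/17 · 16/17 · ··· · 8/17 ≈ 0.035.
P(at least two equal) = 1 − 0.035 = 0.965.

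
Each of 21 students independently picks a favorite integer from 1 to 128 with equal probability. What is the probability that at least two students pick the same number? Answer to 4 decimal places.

It's easier to compute the probability that all 21 are distinct.
P(all distinct) = 128/128 · 127/128 · ··· · 108/128 ≈ 0.1762.
So the probability of at least one match is 1 − 0.1762 = 0.8238.

0.8238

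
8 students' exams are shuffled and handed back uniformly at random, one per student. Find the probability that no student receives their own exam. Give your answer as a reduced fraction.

This is the derangement probability: permutations of 8 with no fixed point.
D(8) = 8! · (1 − 1/1! + 1/2! − ··· + (−1)^8/8!) = 14833.
P = 14833/40320 = 2119/5760.

2119/5760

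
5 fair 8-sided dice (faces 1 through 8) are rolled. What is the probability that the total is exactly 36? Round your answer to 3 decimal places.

There are 8^5 = 32768 equally likely outcomes.
The number of ordered 5-tuples from {1,…,8} summing to 36 is 70.
P(sum = 36) = 70/32768 = 35/16384 ≈ 0.002.

0.002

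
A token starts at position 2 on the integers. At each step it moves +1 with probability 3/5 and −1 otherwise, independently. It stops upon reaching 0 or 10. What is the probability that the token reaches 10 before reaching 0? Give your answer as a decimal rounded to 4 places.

Let r = q/p = (2/5)/(3/5) = 2/3. The recurrence P(i) = p·P(i+1) + q·P(i−1) with P(0)=0, P(10)=1 gives P(i) = (1 − r^i)/(1 − r^10).
P(2) = (1 − (2/3)^2) / (1 − (2/3)^10) = 6561/11605 ≈ 0.5654.

0.5654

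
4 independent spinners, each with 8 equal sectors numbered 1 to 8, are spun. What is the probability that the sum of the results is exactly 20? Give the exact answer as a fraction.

There are 8^4 = 4096 equally likely outcomes.
The number of ordered 4-tuples from {1,…,8} summing to 20 is 315.
P(sum = 20) = 315/4096.

315/4096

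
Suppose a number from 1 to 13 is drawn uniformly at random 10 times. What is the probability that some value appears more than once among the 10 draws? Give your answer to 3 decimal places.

P(all 10 different) = 13/13 · 12/13 · ··· · 4/13 ≈ 0.008.
P(at least two equal) = 1 − 0.008 = 0.992.

0.992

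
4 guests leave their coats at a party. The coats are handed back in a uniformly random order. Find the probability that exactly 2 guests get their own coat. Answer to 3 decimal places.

Choose which 2 of the 4 are fixed: C(4,2) = 6 ways.
The remaining 2 must have no fixed point: D(2) = 1.
P = 6·1/24 = 1/4 ≈ 0.250.

0.250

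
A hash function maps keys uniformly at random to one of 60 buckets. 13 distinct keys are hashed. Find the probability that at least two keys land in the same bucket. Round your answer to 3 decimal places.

It's easier to compute the probability that all 13 are distinct.
P(all distinct) = 60/60 · 59/60 · ··· · 48/60 ≈ 0.246.
So the probability of at least one match is 1 − 0.246 = 0.754.

0.754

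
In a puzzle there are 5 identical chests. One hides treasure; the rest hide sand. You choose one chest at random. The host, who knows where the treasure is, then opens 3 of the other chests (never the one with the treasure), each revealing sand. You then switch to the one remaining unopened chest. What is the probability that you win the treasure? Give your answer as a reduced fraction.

Your original chest holds the treasure with probability 1/5, so the other 4 collectively hold it with probability 4/5.
The host can always find 3 empty chests to open, so the reveals don't change that 4/5; it is now spread over the 1 remaining unopened chest.
P(win by switching) = (4/5) · (1/1) = 4/5.

4/5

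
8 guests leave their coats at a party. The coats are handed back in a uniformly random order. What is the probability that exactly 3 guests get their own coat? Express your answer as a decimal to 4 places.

0.0611

Choose which 3 of the 8 are fixed: C(8,3) = 56 ways.
The remaining 5 must have no fixed point: D(5) = 44.
P = 56·44/40320 = 11/180 ≈ 0.0611.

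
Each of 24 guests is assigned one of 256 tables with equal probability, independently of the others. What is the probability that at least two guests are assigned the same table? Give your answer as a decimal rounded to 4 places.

0.6713

It's easier to compute the probability that all 24 are distinct.
P(all distinct) = 256/256 · 255/256 · ··· · 233/256 ≈ 0.3287.
So the probability of at least one match is 1 − 0.3287 = 0.6713.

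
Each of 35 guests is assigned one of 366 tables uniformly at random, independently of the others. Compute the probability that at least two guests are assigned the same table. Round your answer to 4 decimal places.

It's easier to compute the probability that all 35 are distinct.
P(all distinct) = 366/366 · 365/366 · ··· · 332/366 ≈ 0.1865.
So the probability of at least one match is 1 − 0.1865 = 0.8135.

0.8135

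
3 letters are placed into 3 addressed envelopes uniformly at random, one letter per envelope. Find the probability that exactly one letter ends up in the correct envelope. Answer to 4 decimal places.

Choose which one is fixed: C(3,1) = 3 ways.
The remaining 2 must have no fixed point: D(2) = 1.
P = 3·1/6 = 1/2 ≈ 0.5000.

0.5000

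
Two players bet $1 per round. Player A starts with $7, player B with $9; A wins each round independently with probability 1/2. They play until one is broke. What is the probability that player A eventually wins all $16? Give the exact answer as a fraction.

7/16

With a fair step, P(i) = ½P(i−1) + ½P(i+1) with P(0)=0, P(16)=1 has the linear solution P(i) = i/16.
P(7) = 7/16.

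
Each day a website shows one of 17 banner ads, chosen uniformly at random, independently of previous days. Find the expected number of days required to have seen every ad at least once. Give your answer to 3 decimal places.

58.472

After i distinct types are collected, each trial gives a new one with probability (17−i)/17, so the expected wait for the next new type is 17/(17−i).
E = 17/17 + 17/16 + 17/15 + 17/14 + 17/13 + 17/12 + 17/11 + 17/10 + 17/9 + 17/8 + 17/7 + 17/6 + 17/5 + 17/4 + 17/3 + 17/2 + 17/1 = 42142223/720720 ≈ 58.472.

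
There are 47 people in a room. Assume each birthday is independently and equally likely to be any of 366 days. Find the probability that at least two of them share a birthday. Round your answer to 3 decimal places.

0.954

It's easier to compute the probability that all 47 are distinct.
P(all distinct) = 366/366 · 365/366 · ··· · 320/366 ≈ 0.046.
So the probability of at least one match is 1 − 0.046 = 0.954.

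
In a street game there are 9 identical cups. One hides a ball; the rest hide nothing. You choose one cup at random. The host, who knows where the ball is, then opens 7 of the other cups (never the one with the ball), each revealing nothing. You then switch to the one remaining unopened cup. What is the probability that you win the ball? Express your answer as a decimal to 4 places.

0.8889

Your original cup holds the ball with probability 1/9, so the other 8 collectively hold it with probability 8/9.
The host can always find 7 empty cups to open, so the reveals don't change that 8/9; it is now spread over the 1 remaining unopened cup.
P(win by switching) = (8/9) · (1/1) = 8/9 ≈ 0.8889.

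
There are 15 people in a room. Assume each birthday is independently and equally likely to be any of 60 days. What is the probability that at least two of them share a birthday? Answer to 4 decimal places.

It's easier to compute the probability that all 15 are distinct.
P(all distinct) = 60/60 · 59/60 · ··· · 46/60 ≈ 0.1479.
So the probability of at least one match is 1 − 0.1479 = 0.8521.

0.8521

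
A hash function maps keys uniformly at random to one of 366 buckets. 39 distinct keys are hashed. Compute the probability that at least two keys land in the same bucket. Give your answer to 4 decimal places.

It's easier to compute the probability that all 39 are distinct.
P(all distinct) = 366/366 · 365/366 · ··· · 328/366 ≈ 0.1225.
So the probability of at least one match is 1 − 0.1225 = 0.8775.

0.8775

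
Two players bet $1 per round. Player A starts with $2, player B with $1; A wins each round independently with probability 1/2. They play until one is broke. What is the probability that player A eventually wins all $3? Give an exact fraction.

With a fair step, P(i) = ½P(i−1) + ½P(i+1) with P(0)=0, P(3)=1 has the linear solution P(i) = i/3.
P(2) = 2/3.

2/3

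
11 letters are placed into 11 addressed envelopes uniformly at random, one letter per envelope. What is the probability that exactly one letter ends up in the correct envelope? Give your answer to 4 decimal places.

0.3679

Choose which one is fixed: C(11,1) = 11 ways.
The remaining 10 must have no fixed point: D(10) = 1334961.
P = 11·1334961/39916800 = 16481/44800 ≈ 0.3679.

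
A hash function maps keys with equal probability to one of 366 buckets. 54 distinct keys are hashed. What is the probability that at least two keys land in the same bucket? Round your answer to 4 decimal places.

0.9837

It's easier to compute the probability that all 54 are distinct.
P(all distinct) = 366/366 · 365/366 · ··· · 313/366 ≈ 0.0163.
So the probability of at least one match is 1 − 0.0163 = 0.9837.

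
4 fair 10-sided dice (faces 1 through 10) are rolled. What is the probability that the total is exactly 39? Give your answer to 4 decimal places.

0.0004

There are 10^4 = 10000 equally likely outcomes.
The number of ordered 4-tuples from {1,…,10} summing to 39 is 4.
P(sum = 39) = 4/10000 = 1/2500 ≈ 0.0004.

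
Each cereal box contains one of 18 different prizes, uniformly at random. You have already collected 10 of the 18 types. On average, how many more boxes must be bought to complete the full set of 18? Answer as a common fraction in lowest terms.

6849/140

Starting from 10 distinct types, each trial gives a new one with probability (18−i)/18 when i types are held, so the wait for the next new type is 18/(18−i).
E = 18/8 + 18/7 + 18/6 + 18/5 + 18/4 + 18/3 + 18/2 + 18/1 = 6849/140.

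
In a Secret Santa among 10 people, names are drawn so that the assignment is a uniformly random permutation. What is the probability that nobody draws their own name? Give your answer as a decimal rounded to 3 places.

0.368

This is the derangement probability: permutations of 10 with no fixed point.
D(10) = 10! · (1 − 1/1! + 1/2! − ··· + (−1)^10/10!) = 1334961.
P = 1334961/3628800 = 16481/44800 ≈ 0.368.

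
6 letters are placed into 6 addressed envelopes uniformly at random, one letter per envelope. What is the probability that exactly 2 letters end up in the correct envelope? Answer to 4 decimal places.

0.1875

Choose which 2 of the 6 are fixed: C(6,2) = 15 ways.
The remaining 4 must have no fixed point: D(4) = 9.
P = 15·9/720 = 3/16 ≈ 0.1875.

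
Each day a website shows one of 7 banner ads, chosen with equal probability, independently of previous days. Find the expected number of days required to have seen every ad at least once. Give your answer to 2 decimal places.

18.15

After i distinct types are collected, each trial gives a new one with probability (7−i)/7, so the expected wait for the next new type is 7/(7−i).
E = 7/7 + 7/6 + 7/5 + 7/4 + 7/3 + 7/2 + 7/1 = 363/20 ≈ 18.15.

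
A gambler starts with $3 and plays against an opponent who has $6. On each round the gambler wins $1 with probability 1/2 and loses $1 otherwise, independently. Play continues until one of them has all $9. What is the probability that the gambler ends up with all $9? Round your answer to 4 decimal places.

0.3333

With a fair step, P(i) = ½P(i−1) + ½P(i+1) with P(0)=0, P(9)=1 has the linear solution P(i) = i/9.
P(3) = 3/9 = 1/3 ≈ 0.3333.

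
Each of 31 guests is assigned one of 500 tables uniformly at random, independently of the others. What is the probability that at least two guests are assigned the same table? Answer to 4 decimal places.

It's easier to compute the probability that all 31 are distinct.
P(all distinct) = 500/500 · 499/500 · ··· · 470/500 ≈ 0.3869.
So the probability of at least one match is 1 − 0.3869 = 0.6131.

0.6131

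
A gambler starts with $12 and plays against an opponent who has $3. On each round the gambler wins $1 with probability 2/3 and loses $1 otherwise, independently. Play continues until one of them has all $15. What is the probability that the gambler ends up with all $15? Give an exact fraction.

4680/4681

Let r = q/p = (1/3)/(2/3) = 1/2. The recurrence P(i) = p·P(i+1) + q·P(i−1) with P(0)=0, P(15)=1 gives P(i) = (1 − r^i)/(1 − r^15).
P(12) = (1 − (1/2)^12) / (1 − (1/2)^15) = 4680/4681.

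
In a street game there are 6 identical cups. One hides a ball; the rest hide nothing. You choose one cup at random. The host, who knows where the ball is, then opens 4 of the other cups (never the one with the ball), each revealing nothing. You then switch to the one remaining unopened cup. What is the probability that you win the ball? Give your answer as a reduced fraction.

5/6

Your original cup holds the ball with probability 1/6, so the other 5 collectively hold it with probability 5/6.
The host can always find 4 empty cups to open, so the reveals don't change that 5/6; it is now spread over the 1 remaining unopened cup.
P(win by switching) = (5/6) · (1/1) = 5/6.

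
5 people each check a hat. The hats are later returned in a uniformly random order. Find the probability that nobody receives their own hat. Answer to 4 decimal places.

This is the derangement probability: permutations of 5 with no fixed point.
D(5) = 5! · (1 − 1/1! + 1/2! − ··· + (−1)^5/5!) = 44.
P = 44/120 = 11/30 ≈ 0.3667.

0.3667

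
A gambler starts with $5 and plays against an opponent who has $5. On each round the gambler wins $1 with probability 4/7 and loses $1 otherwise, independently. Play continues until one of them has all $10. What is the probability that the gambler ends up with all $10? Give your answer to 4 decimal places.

Let r = q/p = (3/7)/(4/7) = 3/4. The recurrence P(i) = p·P(i+1) + q·P(i−1) with P(0)=0, P(10)=1 gives P(i) = (1 − r^i)/(1 − r^10).
P(5) = (1 − (3/4)^5) / (1 − (3/4)^10) = 1024/1267 ≈ 0.8082.

0.8082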